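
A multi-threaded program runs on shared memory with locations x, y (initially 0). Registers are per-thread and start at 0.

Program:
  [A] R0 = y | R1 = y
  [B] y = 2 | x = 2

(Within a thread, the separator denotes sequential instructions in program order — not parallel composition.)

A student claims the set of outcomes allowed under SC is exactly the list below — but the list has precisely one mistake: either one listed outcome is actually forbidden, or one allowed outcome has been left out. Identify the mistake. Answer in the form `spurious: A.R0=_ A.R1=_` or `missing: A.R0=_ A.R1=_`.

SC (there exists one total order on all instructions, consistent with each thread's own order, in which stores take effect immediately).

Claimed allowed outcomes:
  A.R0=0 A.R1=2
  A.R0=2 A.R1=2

outcome vector order: (A.R0,A.R1)
under SC → <0 0> <0 2> <2 2>
SC∖claimed = {<0 0>}

missing: A.R0=0 A.R1=0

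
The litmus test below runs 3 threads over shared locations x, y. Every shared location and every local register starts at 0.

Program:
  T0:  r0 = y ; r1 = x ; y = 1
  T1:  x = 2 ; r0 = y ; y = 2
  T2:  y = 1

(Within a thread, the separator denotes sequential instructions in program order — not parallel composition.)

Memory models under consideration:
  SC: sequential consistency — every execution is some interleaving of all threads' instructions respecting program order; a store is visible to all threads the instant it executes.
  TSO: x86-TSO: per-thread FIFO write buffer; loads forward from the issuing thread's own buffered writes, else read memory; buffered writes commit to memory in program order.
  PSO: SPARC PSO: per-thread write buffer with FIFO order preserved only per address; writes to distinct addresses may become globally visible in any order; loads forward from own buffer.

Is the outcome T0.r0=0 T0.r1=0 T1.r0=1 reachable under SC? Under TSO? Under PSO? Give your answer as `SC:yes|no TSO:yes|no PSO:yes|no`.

SC:yes TSO:yes PSO:yes

outcome vector order: (T0.r0,T0.r1,T1.r0)
under SC → (0,0,0), (0,0,1), (0,2,0), (0,2,1), (1,0,1), (1,2,0), (1,2,1), (2,2,0), (2,2,1)
under TSO → (0,0,0), (0,0,1), (0,2,0), (0,2,1), (1,0,0), (1,0,1), (1,2,0), (1,2,1), (2,2,0), (2,2,1)
under PSO → (0,0,0), (0,0,1), (0,2,0), (0,2,1), (1,0,0), (1,0,1), (1,2,0), (1,2,1), (2,0,0), (2,0,1), (2,2,0), (2,2,1)
target (0,0,1) ∈ {SC,TSO,PSO}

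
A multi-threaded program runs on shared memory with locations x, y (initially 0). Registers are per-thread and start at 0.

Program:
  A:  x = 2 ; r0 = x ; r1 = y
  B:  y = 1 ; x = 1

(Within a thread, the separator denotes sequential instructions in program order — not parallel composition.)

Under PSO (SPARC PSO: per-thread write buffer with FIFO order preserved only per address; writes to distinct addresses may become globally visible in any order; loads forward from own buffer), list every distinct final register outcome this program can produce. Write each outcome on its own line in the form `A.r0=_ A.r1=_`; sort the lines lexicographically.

outcome vector order: (A.r0,A.r1)
|PSO outcomes| = 4

A.r0=1 A.r1=0
A.r0=1 A.r1=1
A.r0=2 A.r1=0
A.r0=2 A.r1=1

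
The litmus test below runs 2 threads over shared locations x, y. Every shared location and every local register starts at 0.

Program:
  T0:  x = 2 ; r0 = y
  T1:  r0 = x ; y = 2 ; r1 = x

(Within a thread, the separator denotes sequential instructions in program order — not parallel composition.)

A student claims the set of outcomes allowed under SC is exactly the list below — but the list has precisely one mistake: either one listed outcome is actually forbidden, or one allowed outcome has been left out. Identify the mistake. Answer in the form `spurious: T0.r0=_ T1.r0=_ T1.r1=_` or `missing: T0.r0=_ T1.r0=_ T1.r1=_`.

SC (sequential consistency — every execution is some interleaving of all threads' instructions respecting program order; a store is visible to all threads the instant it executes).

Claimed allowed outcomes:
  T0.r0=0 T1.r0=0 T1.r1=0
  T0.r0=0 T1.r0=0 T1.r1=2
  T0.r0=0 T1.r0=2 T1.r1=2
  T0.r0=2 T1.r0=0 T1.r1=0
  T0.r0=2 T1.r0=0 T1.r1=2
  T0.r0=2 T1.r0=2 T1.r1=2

outcome vector order: (T0.r0,T1.r0,T1.r1)
under SC → (0,0,2); (0,2,2); (2,0,0); (2,0,2); (2,2,2)
claimed∖SC = {(0,0,0)}

spurious: T0.r0=0 T1.r0=0 T1.r1=0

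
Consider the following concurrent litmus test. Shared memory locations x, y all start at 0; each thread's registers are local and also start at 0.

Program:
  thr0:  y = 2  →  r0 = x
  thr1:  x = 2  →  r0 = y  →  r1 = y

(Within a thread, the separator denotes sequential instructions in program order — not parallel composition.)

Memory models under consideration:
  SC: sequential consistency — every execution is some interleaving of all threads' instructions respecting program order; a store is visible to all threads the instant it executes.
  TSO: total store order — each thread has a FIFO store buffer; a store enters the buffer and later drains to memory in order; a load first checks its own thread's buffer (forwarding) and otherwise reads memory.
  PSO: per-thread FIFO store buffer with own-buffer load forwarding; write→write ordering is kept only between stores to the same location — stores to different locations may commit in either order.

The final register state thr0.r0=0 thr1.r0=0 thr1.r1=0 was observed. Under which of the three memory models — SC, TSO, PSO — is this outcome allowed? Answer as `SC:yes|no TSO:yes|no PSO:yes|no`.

outcome vector order: (thr0.r0,thr1.r0,thr1.r1)
[SC] allowed = {0/2/2; 2/0/0; 2/0/2; 2/2/2}
[TSO] allowed = {0/0/0; 0/0/2; 0/2/2; 2/0/0; 2/0/2; 2/2/2}
[PSO] allowed = {0/0/0; 0/0/2; 0/2/2; 2/0/0; 2/0/2; 2/2/2}
target 0/0/0 ∈ {TSO,PSO}

SC:no TSO:yes PSO:yes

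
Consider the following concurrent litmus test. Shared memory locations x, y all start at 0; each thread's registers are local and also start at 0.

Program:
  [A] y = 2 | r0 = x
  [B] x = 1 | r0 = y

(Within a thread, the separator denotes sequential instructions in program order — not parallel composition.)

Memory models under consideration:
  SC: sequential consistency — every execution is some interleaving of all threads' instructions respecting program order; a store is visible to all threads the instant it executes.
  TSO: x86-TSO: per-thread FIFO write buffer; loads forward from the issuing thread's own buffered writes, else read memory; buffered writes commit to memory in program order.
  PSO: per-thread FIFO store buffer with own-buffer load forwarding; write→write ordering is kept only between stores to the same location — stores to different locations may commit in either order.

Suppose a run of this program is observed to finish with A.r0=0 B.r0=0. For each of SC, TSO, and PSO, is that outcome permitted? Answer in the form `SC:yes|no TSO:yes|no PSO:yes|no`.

outcome vector order: (A.r0,B.r0)
SC (3): 02 10 12
TSO (4): 00 02 10 12
PSO (4): 00 02 10 12
target 00 ∈ {TSO,PSO}

SC:no TSO:yes PSO:yes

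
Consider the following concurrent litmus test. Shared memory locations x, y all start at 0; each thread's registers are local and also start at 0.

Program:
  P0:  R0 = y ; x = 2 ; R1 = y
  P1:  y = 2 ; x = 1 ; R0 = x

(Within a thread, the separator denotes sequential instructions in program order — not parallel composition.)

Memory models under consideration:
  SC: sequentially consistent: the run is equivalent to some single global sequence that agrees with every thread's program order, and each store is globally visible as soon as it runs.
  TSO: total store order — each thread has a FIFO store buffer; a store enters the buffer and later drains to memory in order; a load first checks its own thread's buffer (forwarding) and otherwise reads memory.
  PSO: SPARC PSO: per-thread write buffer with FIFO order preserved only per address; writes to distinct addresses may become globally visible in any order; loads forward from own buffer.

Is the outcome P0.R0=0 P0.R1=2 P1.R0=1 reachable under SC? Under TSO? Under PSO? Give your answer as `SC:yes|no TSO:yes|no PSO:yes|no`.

outcome vector order: (P0.R0,P0.R1,P1.R0)
[SC] allowed = {001; 021; 022; 221; 222}
[TSO] allowed = {001; 002; 021; 022; 221; 222}
[PSO] allowed = {001; 002; 021; 022; 221; 222}
target 021 ∈ {SC,TSO,PSO}

SC:yes TSO:yes PSO:yes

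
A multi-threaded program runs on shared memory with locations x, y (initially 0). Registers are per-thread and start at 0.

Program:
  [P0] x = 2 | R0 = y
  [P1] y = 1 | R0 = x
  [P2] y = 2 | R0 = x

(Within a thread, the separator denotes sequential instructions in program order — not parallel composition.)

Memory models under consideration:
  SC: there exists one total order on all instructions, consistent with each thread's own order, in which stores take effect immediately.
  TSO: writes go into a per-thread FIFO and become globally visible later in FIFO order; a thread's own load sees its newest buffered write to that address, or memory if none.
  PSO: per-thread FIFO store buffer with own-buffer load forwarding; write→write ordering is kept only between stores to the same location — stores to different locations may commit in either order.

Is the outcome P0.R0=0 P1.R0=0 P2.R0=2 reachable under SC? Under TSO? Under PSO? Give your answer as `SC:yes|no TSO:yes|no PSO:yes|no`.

outcome vector order: (P0.R0,P1.R0,P2.R0)
SC (9): <0 2 2>; <1 0 0>; <1 0 2>; <1 2 0>; <1 2 2>; <2 0 0>; <2 0 2>; <2 2 0>; <2 2 2>
TSO (12): <0 0 0>; <0 0 2>; <0 2 0>; <0 2 2>; <1 0 0>; <1 0 2>; <1 2 0>; <1 2 2>; <2 0 0>; <2 0 2>; <2 2 0>; <2 2 2>
PSO (12): <0 0 0>; <0 0 2>; <0 2 0>; <0 2 2>; <1 0 0>; <1 0 2>; <1 2 0>; <1 2 2>; <2 0 0>; <2 0 2>; <2 2 0>; <2 2 2>
target <0 0 2> ∈ {TSO,PSO}

SC:no TSO:yes PSO:yes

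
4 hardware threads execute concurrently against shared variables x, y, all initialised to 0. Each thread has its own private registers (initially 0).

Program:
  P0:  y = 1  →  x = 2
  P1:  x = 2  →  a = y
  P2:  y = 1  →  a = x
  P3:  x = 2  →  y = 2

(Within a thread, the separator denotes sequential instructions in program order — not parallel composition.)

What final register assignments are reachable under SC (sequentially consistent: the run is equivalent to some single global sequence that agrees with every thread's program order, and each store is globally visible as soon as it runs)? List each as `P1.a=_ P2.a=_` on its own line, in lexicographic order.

outcome vector order: (P1.a,P2.a)
|SC outcomes| = 5

P1.a=0 P2.a=2
P1.a=1 P2.a=0
P1.a=1 P2.a=2
P1.a=2 P2.a=0
P1.a=2 P2.a=2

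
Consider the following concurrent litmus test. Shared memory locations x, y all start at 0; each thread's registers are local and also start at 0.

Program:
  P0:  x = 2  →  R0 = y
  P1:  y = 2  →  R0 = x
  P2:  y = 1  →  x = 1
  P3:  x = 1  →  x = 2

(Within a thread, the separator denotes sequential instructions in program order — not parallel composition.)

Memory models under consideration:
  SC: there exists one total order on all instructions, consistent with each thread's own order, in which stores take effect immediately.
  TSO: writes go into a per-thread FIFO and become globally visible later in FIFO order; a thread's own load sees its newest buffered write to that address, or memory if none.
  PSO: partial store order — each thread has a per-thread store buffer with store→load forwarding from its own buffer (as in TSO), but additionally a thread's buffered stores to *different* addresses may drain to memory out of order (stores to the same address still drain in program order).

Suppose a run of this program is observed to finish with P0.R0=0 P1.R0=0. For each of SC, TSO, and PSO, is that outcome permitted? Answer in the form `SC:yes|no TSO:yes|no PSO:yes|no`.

SC:no TSO:yes PSO:yes

outcome vector order: (P0.R0,P1.R0)
SC (8): 01; 02; 10; 11; 12; 20; 21; 22
TSO (9): 00; 01; 02; 10; 11; 12; 20; 21; 22
PSO (9): 00; 01; 02; 10; 11; 12; 20; 21; 22
target 00 ∈ {TSO,PSO}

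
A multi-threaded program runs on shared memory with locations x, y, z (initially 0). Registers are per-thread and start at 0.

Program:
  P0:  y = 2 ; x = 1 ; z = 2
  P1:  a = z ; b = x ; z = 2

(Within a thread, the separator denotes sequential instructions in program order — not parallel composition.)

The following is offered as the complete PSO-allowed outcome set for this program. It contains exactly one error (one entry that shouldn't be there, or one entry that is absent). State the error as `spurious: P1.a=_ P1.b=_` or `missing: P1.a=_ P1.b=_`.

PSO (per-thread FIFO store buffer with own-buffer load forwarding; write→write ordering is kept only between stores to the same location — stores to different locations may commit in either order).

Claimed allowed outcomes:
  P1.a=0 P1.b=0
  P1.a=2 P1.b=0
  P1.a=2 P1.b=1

outcome vector order: (P1.a,P1.b)
[PSO] allowed = {0/0, 0/1, 2/0, 2/1}
PSO∖claimed = {0/1}

missing: P1.a=0 P1.b=1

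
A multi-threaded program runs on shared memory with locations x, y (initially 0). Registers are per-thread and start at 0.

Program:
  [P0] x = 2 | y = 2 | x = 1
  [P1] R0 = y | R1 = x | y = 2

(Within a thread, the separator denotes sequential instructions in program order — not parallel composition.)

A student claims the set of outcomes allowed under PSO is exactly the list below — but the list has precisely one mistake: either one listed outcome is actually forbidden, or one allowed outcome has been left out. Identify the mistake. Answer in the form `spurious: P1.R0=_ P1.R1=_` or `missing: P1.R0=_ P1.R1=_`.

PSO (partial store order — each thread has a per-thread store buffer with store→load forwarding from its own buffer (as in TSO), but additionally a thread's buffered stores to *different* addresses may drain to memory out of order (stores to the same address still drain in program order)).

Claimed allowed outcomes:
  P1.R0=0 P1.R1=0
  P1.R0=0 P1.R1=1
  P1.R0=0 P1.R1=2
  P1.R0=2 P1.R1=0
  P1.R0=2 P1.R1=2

missing: P1.R0=2 P1.R1=1

outcome vector order: (P1.R0,P1.R1)
under PSO → (0,0), (0,1), (0,2), (2,0), (2,1), (2,2)
PSO∖claimed = {(2,1)}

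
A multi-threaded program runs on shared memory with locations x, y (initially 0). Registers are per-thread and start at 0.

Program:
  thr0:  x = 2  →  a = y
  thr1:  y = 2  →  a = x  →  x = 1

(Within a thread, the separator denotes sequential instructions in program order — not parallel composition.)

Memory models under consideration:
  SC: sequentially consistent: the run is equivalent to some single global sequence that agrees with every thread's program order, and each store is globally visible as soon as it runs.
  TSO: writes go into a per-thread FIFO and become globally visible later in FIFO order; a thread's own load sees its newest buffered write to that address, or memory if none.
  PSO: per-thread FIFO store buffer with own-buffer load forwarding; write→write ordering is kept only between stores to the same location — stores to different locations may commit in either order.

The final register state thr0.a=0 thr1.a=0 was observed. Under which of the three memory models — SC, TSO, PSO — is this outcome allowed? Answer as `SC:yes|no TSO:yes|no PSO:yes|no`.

outcome vector order: (thr0.a,thr1.a)
SC: 3 outcomes — {<0 2>, <2 0>, <2 2>}
TSO: 4 outcomes — {<0 0>, <0 2>, <2 0>, <2 2>}
PSO: 4 outcomes — {<0 0>, <0 2>, <2 0>, <2 2>}
target <0 0> ∈ {TSO,PSO}

SC:no TSO:yes PSO:yes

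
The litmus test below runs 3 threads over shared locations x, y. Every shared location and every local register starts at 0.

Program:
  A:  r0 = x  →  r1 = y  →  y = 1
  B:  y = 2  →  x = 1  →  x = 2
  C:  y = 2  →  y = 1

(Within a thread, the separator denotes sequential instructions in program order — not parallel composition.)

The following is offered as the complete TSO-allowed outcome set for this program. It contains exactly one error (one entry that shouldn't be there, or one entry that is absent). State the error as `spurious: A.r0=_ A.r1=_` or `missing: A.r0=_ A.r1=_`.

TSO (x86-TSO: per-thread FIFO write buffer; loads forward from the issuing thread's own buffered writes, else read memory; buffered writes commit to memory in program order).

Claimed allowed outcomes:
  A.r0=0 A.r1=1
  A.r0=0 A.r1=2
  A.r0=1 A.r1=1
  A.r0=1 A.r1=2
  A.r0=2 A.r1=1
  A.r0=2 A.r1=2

missing: A.r0=0 A.r1=0

outcome vector order: (A.r0,A.r1)
[TSO] allowed = {0/0, 0/1, 0/2, 1/1, 1/2, 2/1, 2/2}
TSO∖claimed = {0/0}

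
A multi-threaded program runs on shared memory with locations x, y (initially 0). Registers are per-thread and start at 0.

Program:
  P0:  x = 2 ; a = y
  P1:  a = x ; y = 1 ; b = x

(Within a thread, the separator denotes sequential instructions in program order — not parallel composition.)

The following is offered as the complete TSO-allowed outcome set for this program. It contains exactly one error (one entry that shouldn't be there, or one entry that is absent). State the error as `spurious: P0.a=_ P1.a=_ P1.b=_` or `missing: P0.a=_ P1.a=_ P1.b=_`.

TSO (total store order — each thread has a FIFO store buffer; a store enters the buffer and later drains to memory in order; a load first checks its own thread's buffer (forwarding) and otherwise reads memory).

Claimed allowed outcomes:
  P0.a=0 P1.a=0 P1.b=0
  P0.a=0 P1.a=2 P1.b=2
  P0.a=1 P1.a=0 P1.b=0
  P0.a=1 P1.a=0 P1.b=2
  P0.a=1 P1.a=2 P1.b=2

missing: P0.a=0 P1.a=0 P1.b=2

outcome vector order: (P0.a,P1.a,P1.b)
TSO (6): (0,0,0) (0,0,2) (0,2,2) (1,0,0) (1,0,2) (1,2,2)
TSO∖claimed = {(0,0,2)}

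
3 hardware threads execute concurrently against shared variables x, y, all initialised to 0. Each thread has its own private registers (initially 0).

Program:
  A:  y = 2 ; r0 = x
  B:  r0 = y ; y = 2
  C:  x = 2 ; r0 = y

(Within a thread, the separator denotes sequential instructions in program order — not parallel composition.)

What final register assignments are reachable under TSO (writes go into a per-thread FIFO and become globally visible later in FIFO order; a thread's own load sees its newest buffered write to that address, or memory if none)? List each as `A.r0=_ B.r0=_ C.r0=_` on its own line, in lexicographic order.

A.r0=0 B.r0=0 C.r0=0
A.r0=0 B.r0=0 C.r0=2
A.r0=0 B.r0=2 C.r0=0
A.r0=0 B.r0=2 C.r0=2
A.r0=2 B.r0=0 C.r0=0
A.r0=2 B.r0=0 C.r0=2
A.r0=2 B.r0=2 C.r0=0
A.r0=2 B.r0=2 C.r0=2

outcome vector order: (A.r0,B.r0,C.r0)
|TSO outcomes| = 8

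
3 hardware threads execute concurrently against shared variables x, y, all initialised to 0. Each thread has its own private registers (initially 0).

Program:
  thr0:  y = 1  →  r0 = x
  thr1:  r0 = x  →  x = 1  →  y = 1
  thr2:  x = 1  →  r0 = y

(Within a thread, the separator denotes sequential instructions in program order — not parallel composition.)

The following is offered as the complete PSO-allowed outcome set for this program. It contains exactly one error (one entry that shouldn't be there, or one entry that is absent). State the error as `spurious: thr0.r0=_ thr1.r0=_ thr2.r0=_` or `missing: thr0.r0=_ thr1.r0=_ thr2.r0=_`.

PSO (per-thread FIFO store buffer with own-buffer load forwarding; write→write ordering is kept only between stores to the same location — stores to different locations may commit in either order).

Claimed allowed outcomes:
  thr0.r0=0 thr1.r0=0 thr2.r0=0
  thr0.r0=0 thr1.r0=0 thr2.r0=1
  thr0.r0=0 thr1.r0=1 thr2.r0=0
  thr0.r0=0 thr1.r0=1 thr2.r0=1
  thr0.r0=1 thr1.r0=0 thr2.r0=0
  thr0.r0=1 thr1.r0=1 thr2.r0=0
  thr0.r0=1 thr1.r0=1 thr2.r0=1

missing: thr0.r0=1 thr1.r0=0 thr2.r0=1

outcome vector order: (thr0.r0,thr1.r0,thr2.r0)
PSO: 8 outcomes — {<0 0 0> <0 0 1> <0 1 0> <0 1 1> <1 0 0> <1 0 1> <1 1 0> <1 1 1>}
PSO∖claimed = {<1 0 1>}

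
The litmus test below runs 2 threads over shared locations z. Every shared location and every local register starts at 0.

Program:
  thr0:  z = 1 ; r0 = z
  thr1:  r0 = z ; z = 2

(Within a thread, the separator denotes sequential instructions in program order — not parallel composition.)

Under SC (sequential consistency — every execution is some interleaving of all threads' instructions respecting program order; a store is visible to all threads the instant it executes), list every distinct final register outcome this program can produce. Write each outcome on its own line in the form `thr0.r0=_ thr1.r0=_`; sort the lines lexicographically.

thr0.r0=1 thr1.r0=0
thr0.r0=1 thr1.r0=1
thr0.r0=2 thr1.r0=0
thr0.r0=2 thr1.r0=1

outcome vector order: (thr0.r0,thr1.r0)
|SC outcomes| = 4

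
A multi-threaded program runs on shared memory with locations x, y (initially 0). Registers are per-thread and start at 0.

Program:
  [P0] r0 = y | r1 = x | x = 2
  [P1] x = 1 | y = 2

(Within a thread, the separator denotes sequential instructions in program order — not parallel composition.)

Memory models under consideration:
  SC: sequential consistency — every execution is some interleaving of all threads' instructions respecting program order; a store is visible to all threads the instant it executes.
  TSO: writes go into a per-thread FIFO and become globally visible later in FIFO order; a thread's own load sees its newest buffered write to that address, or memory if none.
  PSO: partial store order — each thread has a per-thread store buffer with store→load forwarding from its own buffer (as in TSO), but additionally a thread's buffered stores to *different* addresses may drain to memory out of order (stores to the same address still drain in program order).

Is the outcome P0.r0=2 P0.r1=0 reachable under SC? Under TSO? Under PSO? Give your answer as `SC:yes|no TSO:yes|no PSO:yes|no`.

SC:no TSO:no PSO:yes

outcome vector order: (P0.r0,P0.r1)
under SC → 00, 01, 21
under TSO → 00, 01, 21
under PSO → 00, 01, 20, 21
target 20 ∈ {PSO}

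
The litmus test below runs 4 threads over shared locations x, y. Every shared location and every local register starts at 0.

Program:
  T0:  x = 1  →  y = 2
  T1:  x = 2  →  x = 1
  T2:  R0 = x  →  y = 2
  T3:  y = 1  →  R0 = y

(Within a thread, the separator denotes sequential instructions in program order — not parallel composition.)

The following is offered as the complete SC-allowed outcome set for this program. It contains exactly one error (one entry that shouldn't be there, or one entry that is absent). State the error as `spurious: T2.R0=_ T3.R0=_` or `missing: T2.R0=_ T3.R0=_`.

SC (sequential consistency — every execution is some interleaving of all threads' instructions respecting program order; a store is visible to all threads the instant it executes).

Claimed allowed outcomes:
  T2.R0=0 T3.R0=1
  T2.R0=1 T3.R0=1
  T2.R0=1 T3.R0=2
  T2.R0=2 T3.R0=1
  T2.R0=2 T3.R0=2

missing: T2.R0=0 T3.R0=2

outcome vector order: (T2.R0,T3.R0)
SC: 6 outcomes — {<0 1> <0 2> <1 1> <1 2> <2 1> <2 2>}
SC∖claimed = {<0 2>}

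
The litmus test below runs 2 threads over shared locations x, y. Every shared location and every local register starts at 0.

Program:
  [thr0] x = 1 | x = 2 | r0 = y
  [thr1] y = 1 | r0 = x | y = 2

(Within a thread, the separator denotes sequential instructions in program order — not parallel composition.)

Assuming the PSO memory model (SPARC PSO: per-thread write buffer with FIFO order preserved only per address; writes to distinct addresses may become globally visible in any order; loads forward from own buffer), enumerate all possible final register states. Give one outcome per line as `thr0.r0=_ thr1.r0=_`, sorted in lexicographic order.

thr0.r0=0 thr1.r0=0
thr0.r0=0 thr1.r0=1
thr0.r0=0 thr1.r0=2
thr0.r0=1 thr1.r0=0
thr0.r0=1 thr1.r0=1
thr0.r0=1 thr1.r0=2
thr0.r0=2 thr1.r0=0
thr0.r0=2 thr1.r0=1
thr0.r0=2 thr1.r0=2

outcome vector order: (thr0.r0,thr1.r0)
|PSO outcomes| = 9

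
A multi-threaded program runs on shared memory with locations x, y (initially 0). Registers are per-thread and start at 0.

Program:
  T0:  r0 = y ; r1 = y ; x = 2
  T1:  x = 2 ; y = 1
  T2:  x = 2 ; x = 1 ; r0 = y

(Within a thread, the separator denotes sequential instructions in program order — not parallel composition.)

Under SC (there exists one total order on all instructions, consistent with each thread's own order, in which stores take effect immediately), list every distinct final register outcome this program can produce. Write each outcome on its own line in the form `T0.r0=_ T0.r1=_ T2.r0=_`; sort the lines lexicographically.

T0.r0=0 T0.r1=0 T2.r0=0
T0.r0=0 T0.r1=0 T2.r0=1
T0.r0=0 T0.r1=1 T2.r0=0
T0.r0=0 T0.r1=1 T2.r0=1
T0.r0=1 T0.r1=1 T2.r0=0
T0.r0=1 T0.r1=1 T2.r0=1

outcome vector order: (T0.r0,T0.r1,T2.r0)
|SC outcomes| = 6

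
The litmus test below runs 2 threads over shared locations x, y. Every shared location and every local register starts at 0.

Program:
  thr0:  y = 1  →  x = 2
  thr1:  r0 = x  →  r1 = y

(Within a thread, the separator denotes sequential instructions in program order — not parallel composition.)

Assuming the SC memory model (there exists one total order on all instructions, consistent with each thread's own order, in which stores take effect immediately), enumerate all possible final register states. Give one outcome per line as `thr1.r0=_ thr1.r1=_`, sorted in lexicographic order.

outcome vector order: (thr1.r0,thr1.r1)
|SC outcomes| = 3

thr1.r0=0 thr1.r1=0
thr1.r0=0 thr1.r1=1
thr1.r0=2 thr1.r1=1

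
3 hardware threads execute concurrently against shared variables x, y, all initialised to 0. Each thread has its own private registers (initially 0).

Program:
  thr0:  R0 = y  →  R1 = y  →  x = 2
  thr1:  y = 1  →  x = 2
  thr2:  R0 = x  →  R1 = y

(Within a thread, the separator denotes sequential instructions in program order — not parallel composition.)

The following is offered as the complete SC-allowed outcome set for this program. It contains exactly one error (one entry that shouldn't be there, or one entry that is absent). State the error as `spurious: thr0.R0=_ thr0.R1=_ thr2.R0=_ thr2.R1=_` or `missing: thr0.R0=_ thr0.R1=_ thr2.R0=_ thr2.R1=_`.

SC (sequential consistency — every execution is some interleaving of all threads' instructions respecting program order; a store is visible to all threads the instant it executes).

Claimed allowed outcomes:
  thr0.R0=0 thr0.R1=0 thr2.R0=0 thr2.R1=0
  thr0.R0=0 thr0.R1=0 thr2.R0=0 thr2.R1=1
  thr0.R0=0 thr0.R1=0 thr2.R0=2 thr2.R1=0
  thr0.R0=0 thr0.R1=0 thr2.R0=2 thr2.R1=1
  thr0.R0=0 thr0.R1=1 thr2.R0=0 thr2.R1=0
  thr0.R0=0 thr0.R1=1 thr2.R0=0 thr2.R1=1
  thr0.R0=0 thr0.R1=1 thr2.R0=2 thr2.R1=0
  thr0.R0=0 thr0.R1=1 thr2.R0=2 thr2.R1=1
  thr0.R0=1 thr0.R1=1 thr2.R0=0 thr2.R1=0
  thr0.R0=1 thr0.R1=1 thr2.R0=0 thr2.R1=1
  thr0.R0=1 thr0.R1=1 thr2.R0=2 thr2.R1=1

spurious: thr0.R0=0 thr0.R1=1 thr2.R0=2 thr2.R1=0

outcome vector order: (thr0.R0,thr0.R1,thr2.R0,thr2.R1)
under SC → 0/0/0/0; 0/0/0/1; 0/0/2/0; 0/0/2/1; 0/1/0/0; 0/1/0/1; 0/1/2/1; 1/1/0/0; 1/1/0/1; 1/1/2/1
claimed∖SC = {0/1/2/0}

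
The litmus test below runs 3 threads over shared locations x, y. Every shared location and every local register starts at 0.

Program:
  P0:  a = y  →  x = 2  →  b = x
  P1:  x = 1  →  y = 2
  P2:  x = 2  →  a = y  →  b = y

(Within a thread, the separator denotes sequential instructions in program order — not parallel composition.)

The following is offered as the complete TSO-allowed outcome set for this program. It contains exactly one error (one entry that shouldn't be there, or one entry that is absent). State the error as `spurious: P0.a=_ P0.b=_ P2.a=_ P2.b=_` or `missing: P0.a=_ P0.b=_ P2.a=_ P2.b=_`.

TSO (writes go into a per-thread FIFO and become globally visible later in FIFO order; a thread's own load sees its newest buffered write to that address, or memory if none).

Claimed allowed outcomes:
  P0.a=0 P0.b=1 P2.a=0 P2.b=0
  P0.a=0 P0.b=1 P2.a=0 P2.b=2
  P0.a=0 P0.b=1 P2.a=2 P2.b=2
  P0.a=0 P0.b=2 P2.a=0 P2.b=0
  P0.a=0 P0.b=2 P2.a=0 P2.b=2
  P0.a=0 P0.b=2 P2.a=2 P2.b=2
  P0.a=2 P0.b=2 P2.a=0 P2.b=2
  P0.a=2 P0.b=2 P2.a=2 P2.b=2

missing: P0.a=2 P0.b=2 P2.a=0 P2.b=0

outcome vector order: (P0.a,P0.b,P2.a,P2.b)
TSO: 9 outcomes — {(0,1,0,0) (0,1,0,2) (0,1,2,2) (0,2,0,0) (0,2,0,2) (0,2,2,2) (2,2,0,0) (2,2,0,2) (2,2,2,2)}
TSO∖claimed = {(2,2,0,0)}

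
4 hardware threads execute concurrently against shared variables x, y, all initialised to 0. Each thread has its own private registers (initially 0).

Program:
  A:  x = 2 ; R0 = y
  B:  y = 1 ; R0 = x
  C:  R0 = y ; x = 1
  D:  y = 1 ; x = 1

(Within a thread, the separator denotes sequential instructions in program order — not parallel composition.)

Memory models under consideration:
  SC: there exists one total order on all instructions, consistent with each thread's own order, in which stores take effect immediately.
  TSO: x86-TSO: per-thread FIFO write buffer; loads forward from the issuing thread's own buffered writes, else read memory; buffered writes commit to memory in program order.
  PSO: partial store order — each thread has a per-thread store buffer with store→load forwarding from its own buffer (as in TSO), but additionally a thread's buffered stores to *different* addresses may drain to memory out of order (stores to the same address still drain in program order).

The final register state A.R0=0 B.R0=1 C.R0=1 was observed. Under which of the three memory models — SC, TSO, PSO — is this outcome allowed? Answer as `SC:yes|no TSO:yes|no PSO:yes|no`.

SC:yes TSO:yes PSO:yes

outcome vector order: (A.R0,B.R0,C.R0)
SC (10): (0,1,0), (0,1,1), (0,2,0), (0,2,1), (1,0,0), (1,0,1), (1,1,0), (1,1,1), (1,2,0), (1,2,1)
TSO (12): (0,0,0), (0,0,1), (0,1,0), (0,1,1), (0,2,0), (0,2,1), (1,0,0), (1,0,1), (1,1,0), (1,1,1), (1,2,0), (1,2,1)
PSO (12): (0,0,0), (0,0,1), (0,1,0), (0,1,1), (0,2,0), (0,2,1), (1,0,0), (1,0,1), (1,1,0), (1,1,1), (1,2,0), (1,2,1)
target (0,1,1) ∈ {SC,TSO,PSO}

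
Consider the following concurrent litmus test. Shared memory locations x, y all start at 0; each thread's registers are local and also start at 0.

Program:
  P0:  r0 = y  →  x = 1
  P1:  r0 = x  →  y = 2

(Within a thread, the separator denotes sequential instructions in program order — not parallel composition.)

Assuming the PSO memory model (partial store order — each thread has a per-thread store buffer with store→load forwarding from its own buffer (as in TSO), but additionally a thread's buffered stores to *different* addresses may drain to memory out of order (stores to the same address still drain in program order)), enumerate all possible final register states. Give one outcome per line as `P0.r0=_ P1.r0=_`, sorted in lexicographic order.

outcome vector order: (P0.r0,P1.r0)
|PSO outcomes| = 3

P0.r0=0 P1.r0=0
P0.r0=0 P1.r0=1
P0.r0=2 P1.r0=0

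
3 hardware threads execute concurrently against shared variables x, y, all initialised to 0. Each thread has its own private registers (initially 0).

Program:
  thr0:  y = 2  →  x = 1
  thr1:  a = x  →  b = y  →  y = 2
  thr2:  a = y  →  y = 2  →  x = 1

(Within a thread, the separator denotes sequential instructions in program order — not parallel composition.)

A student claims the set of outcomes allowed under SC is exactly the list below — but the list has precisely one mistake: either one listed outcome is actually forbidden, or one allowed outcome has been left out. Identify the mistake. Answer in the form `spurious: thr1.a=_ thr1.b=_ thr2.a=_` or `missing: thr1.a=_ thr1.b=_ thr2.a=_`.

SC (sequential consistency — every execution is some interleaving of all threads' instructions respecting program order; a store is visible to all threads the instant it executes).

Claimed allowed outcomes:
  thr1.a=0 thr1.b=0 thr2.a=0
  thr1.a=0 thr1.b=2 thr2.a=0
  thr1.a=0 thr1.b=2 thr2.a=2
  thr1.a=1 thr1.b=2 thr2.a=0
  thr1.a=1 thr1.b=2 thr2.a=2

outcome vector order: (thr1.a,thr1.b,thr2.a)
SC (6): (0,0,0) (0,0,2) (0,2,0) (0,2,2) (1,2,0) (1,2,2)
SC∖claimed = {(0,0,2)}

missing: thr1.a=0 thr1.b=0 thr2.a=2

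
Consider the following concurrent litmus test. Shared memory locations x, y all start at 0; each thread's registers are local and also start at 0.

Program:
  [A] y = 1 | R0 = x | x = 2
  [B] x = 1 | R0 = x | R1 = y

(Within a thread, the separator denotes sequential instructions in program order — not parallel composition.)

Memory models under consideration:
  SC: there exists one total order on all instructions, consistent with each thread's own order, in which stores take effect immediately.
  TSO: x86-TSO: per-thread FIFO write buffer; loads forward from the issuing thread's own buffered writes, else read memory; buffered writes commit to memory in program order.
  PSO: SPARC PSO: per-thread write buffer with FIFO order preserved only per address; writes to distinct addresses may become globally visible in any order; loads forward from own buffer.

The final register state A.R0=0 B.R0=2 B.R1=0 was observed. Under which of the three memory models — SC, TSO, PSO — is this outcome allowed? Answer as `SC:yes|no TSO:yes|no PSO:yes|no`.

SC:no TSO:no PSO:yes

outcome vector order: (A.R0,B.R0,B.R1)
under SC → (0,1,1), (0,2,1), (1,1,0), (1,1,1), (1,2,1)
under TSO → (0,1,0), (0,1,1), (0,2,1), (1,1,0), (1,1,1), (1,2,1)
under PSO → (0,1,0), (0,1,1), (0,2,0), (0,2,1), (1,1,0), (1,1,1), (1,2,0), (1,2,1)
target (0,2,0) ∈ {PSO}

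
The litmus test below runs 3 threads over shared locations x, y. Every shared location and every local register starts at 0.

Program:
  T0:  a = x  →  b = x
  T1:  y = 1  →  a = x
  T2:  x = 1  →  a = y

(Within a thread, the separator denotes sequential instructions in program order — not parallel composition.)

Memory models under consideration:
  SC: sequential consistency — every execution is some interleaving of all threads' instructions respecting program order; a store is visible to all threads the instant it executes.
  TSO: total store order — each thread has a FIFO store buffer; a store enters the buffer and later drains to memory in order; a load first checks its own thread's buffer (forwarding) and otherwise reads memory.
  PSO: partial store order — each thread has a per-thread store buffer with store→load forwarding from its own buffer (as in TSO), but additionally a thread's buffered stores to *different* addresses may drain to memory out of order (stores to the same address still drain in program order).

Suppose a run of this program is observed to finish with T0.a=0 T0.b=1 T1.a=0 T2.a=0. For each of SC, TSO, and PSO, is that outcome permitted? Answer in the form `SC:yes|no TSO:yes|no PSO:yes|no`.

outcome vector order: (T0.a,T0.b,T1.a,T2.a)
SC: 9 outcomes — {0001, 0010, 0011, 0101, 0110, 0111, 1101, 1110, 1111}
TSO: 12 outcomes — {0000, 0001, 0010, 0011, 0100, 0101, 0110, 0111, 1100, 1101, 1110, 1111}
PSO: 12 outcomes — {0000, 0001, 0010, 0011, 0100, 0101, 0110, 0111, 1100, 1101, 1110, 1111}
target 0100 ∈ {TSO,PSO}

SC:no TSO:yes PSO:yes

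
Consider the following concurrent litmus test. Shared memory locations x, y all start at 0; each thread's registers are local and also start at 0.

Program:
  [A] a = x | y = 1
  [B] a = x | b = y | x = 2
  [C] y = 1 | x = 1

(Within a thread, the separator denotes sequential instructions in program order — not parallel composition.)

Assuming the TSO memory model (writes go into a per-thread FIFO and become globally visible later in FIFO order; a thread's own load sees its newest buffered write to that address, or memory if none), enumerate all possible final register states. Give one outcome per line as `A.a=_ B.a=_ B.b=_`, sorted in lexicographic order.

outcome vector order: (A.a,B.a,B.b)
|TSO outcomes| = 9

A.a=0 B.a=0 B.b=0
A.a=0 B.a=0 B.b=1
A.a=0 B.a=1 B.b=1
A.a=1 B.a=0 B.b=0
A.a=1 B.a=0 B.b=1
A.a=1 B.a=1 B.b=1
A.a=2 B.a=0 B.b=0
A.a=2 B.a=0 B.b=1
A.a=2 B.a=1 B.b=1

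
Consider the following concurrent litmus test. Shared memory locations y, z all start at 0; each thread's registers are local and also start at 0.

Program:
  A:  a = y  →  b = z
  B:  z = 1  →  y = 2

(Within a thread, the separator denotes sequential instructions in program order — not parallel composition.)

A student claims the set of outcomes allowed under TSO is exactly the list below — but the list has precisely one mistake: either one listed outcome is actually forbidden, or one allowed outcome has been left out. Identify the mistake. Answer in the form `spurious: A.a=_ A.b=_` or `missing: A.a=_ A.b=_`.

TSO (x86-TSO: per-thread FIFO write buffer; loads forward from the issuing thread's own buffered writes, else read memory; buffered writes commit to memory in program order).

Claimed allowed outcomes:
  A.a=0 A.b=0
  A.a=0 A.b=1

outcome vector order: (A.a,A.b)
[TSO] allowed = {00 01 21}
TSO∖claimed = {21}

missing: A.a=2 A.b=1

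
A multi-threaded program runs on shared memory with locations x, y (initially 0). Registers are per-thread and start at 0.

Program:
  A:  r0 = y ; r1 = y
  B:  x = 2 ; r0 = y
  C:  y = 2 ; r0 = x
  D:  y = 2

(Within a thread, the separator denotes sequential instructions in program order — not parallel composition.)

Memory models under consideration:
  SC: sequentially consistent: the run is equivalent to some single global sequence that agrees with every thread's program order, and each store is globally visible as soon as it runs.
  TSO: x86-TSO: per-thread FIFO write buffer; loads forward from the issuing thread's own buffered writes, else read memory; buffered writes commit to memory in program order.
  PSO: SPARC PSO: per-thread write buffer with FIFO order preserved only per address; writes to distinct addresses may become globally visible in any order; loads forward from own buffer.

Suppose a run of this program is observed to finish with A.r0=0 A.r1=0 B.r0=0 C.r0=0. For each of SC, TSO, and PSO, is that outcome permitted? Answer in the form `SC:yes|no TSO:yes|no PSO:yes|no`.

outcome vector order: (A.r0,A.r1,B.r0,C.r0)
[SC] allowed = {0/0/0/2 0/0/2/0 0/0/2/2 0/2/0/2 0/2/2/0 0/2/2/2 2/2/0/2 2/2/2/0 2/2/2/2}
[TSO] allowed = {0/0/0/0 0/0/0/2 0/0/2/0 0/0/2/2 0/2/0/0 0/2/0/2 0/2/2/0 0/2/2/2 2/2/0/0 2/2/0/2 2/2/2/0 2/2/2/2}
[PSO] allowed = {0/0/0/0 0/0/0/2 0/0/2/0 0/0/2/2 0/2/0/0 0/2/0/2 0/2/2/0 0/2/2/2 2/2/0/0 2/2/0/2 2/2/2/0 2/2/2/2}
target 0/0/0/0 ∈ {TSO,PSO}

SC:no TSO:yes PSO:yes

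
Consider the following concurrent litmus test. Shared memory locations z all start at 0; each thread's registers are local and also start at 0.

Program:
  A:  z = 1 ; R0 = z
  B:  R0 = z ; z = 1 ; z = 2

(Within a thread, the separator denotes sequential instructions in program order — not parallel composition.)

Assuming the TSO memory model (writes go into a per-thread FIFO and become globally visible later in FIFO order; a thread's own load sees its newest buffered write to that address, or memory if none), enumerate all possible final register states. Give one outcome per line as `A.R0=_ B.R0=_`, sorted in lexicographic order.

outcome vector order: (A.R0,B.R0)
|TSO outcomes| = 4

A.R0=1 B.R0=0
A.R0=1 B.R0=1
A.R0=2 B.R0=0
A.R0=2 B.R0=1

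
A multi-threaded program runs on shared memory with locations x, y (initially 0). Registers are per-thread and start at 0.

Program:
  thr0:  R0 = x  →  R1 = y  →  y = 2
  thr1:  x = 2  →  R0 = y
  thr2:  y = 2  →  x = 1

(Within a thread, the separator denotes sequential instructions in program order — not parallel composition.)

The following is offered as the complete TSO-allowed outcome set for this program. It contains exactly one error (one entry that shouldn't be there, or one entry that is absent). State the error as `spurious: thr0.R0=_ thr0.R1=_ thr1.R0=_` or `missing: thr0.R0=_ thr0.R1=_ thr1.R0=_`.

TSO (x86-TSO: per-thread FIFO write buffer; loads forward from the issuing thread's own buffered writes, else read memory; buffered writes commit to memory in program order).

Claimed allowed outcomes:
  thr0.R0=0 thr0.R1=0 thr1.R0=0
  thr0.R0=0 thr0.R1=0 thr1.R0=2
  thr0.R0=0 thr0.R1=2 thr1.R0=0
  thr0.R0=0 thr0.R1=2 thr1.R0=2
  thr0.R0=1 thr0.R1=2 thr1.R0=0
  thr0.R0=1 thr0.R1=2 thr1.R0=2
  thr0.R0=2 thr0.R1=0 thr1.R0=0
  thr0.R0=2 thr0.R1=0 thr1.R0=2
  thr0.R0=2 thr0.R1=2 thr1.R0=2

outcome vector order: (thr0.R0,thr0.R1,thr1.R0)
[TSO] allowed = {<0 0 0> <0 0 2> <0 2 0> <0 2 2> <1 2 0> <1 2 2> <2 0 0> <2 0 2> <2 2 0> <2 2 2>}
TSO∖claimed = {<2 2 0>}

missing: thr0.R0=2 thr0.R1=2 thr1.R0=0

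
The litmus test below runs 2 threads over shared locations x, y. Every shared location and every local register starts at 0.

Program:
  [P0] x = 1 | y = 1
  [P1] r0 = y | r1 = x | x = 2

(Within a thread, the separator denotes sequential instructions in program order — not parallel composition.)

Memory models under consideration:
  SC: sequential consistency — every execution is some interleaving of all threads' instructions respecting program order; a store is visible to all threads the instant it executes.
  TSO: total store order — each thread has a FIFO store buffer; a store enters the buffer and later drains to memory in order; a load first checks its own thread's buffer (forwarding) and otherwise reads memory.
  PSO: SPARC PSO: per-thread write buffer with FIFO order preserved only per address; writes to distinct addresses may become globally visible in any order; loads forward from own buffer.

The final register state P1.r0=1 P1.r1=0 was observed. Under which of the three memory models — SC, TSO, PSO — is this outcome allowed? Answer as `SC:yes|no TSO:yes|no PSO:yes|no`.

SC:no TSO:no PSO:yes

outcome vector order: (P1.r0,P1.r1)
[SC] allowed = {(0,0) (0,1) (1,1)}
[TSO] allowed = {(0,0) (0,1) (1,1)}
[PSO] allowed = {(0,0) (0,1) (1,0) (1,1)}
target (1,0) ∈ {PSO}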